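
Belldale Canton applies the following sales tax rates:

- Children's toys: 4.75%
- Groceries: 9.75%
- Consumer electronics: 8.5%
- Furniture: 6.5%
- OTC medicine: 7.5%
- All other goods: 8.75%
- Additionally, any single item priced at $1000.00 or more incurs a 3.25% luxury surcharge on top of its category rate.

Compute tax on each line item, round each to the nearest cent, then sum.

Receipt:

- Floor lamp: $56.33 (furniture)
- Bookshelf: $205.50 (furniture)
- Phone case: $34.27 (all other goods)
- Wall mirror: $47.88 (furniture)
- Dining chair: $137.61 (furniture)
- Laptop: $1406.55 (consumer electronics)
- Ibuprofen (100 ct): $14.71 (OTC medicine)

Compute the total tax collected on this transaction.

Floor lamp $56.33: furniture → 6.5% → $3.66
Bookshelf $205.50: furniture → 6.5% → $13.36
Phone case $34.27: all other goods → 8.75% → $3.00
Wall mirror $47.88: furniture → 6.5% → $3.11
Dining chair $137.61: furniture → 6.5% → $8.94
Laptop $1406.55: consumer electronics → 8.5% + 3.25% surcharge = 11.75% → $165.27
Ibuprofen (100 ct) $14.71: OTC medicine → 7.5% → $1.10
Total tax = $3.66 + $13.36 + $3.00 + $3.11 + $8.94 + $165.27 + $1.10 = $198.44

$198.44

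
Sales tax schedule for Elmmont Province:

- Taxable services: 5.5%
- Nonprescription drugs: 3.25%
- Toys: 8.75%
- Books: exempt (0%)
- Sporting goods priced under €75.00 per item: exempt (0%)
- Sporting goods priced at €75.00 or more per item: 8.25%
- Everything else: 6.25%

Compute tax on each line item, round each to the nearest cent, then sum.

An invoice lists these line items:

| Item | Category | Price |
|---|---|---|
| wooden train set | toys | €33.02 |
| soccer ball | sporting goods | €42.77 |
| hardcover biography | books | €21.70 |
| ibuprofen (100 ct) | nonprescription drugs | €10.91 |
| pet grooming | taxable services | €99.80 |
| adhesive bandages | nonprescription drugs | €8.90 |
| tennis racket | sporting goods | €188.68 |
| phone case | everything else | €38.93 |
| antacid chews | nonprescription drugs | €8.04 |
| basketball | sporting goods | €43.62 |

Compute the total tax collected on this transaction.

€27.28

Wooden train set €33.02: toys → 8.75% → €2.89
Soccer ball €42.77: sporting goods, under €75.00 → 0% → €0.00
Hardcover biography €21.70: books → 0% → €0.00
Ibuprofen (100 ct) €10.91: nonprescription drugs → 3.25% → €0.35
Pet grooming €99.80: taxable services → 5.5% → €5.49
Adhesive bandages €8.90: nonprescription drugs → 3.25% → €0.29
Tennis racket €188.68: sporting goods, €75.00 or more → 8.25% → €15.57
Phone case €38.93: everything else → 6.25% → €2.43
Antacid chews €8.04: nonprescription drugs → 3.25% → €0.26
Basketball €43.62: sporting goods, under €75.00 → 0% → €0.00
Total tax = €2.89 + €0.35 + €5.49 + €0.29 + €15.57 + €2.43 + €0.26 = €27.28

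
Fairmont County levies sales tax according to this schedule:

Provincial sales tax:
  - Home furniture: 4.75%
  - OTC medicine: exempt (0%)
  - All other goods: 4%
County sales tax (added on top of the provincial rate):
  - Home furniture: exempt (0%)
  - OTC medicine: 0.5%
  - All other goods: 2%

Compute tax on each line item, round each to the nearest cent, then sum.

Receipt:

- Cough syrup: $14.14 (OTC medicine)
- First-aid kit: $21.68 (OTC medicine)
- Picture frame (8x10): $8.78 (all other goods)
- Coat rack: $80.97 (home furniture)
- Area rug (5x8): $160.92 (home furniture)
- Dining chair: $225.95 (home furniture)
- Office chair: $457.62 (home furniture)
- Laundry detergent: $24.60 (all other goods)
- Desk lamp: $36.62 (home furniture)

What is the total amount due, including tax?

Cough syrup $14.14: OTC medicine → 0% + 0.5% county = 0.5% → $0.07
First-aid kit $21.68: OTC medicine → 0% + 0.5% county = 0.5% → $0.11
Picture frame (8x10) $8.78: all other goods → 4% + 2% county = 6% → $0.53
Coat rack $80.97: home furniture → 4.75% + 0% county = 4.75% → $3.85
Area rug (5x8) $160.92: home furniture → 4.75% + 0% county = 4.75% → $7.64
Dining chair $225.95: home furniture → 4.75% + 0% county = 4.75% → $10.73
Office chair $457.62: home furniture → 4.75% + 0% county = 4.75% → $21.74
Laundry detergent $24.60: all other goods → 4% + 2% county = 6% → $1.48
Desk lamp $36.62: home furniture → 4.75% + 0% county = 4.75% → $1.74
Subtotal = $1031.28; tax = $47.89; total due = $1079.17

$1079.17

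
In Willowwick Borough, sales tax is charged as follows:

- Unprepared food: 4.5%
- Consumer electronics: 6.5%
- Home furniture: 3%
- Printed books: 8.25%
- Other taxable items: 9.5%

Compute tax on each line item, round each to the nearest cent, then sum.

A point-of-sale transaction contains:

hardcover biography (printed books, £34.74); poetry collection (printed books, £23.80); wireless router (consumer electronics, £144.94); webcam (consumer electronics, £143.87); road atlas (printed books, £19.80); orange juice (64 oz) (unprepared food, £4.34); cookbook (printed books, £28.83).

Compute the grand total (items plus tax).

£428.13

Hardcover biography £34.74: printed books → 8.25% → £2.87
Poetry collection £23.80: printed books → 8.25% → £1.96
Wireless router £144.94: consumer electronics → 6.5% → £9.42
Webcam £143.87: consumer electronics → 6.5% → £9.35
Road atlas £19.80: printed books → 8.25% → £1.63
Orange juice (64 oz) £4.34: unprepared food → 4.5% → £0.20
Cookbook £28.83: printed books → 8.25% → £2.38
Subtotal = £400.32; tax = £27.81; total due = £428.13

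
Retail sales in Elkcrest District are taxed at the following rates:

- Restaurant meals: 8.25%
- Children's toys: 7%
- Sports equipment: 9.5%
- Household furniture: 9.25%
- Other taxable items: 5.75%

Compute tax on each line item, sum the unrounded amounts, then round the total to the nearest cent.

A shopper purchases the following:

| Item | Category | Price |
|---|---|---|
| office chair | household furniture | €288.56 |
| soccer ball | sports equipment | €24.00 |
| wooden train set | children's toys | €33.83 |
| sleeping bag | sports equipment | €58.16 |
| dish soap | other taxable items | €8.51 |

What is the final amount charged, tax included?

€450.41

Office chair €288.56: household furniture → 9.25% → €26.6918
Soccer ball €24.00: sports equipment → 9.5% → €2.28
Wooden train set €33.83: children's toys → 7% → €2.3681
Sleeping bag €58.16: sports equipment → 9.5% → €5.5252
Dish soap €8.51: other taxable items → 5.75% → €0.489325
Subtotal = €413.06; unrounded tax = €37.354425 → €37.35; total due = €450.41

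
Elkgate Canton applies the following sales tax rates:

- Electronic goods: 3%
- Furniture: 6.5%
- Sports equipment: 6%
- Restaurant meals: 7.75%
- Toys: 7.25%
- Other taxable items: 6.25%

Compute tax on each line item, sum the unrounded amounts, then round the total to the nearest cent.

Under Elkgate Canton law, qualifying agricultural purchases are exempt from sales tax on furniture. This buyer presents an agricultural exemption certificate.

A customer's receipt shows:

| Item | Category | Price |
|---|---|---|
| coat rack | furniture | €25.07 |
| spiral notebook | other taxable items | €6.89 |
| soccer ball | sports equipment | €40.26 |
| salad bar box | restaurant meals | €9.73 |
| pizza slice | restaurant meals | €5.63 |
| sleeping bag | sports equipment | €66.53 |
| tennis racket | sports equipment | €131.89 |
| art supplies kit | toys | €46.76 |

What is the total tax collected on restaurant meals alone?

€1.19

Salad bar box €9.73: restaurant meals → 7.75% → €0.754075
Pizza slice €5.63: restaurant meals → 7.75% → €0.436325
Tax on restaurant meals: unrounded sum = €1.1904 → €1.19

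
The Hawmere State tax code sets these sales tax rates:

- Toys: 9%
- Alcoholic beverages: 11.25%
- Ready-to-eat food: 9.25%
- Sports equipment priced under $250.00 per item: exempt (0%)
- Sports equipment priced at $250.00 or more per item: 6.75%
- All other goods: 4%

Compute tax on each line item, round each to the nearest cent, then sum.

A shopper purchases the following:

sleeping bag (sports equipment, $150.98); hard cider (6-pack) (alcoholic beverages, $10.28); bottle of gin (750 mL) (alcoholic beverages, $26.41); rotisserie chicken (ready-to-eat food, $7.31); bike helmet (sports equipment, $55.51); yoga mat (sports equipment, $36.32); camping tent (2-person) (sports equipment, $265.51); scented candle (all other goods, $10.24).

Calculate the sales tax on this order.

Sleeping bag $150.98: sports equipment, under $250.00 → 0% → $0.00
Hard cider (6-pack) $10.28: alcoholic beverages → 11.25% → $1.16
Bottle of gin (750 mL) $26.41: alcoholic beverages → 11.25% → $2.97
Rotisserie chicken $7.31: ready-to-eat food → 9.25% → $0.68
Bike helmet $55.51: sports equipment, under $250.00 → 0% → $0.00
Yoga mat $36.32: sports equipment, under $250.00 → 0% → $0.00
Camping tent (2-person) $265.51: sports equipment, $250.00 or more → 6.75% → $17.92
Scented candle $10.24: all other goods → 4% → $0.41
Total tax = $1.16 + $2.97 + $0.68 + $17.92 + $0.41 = $23.14

$23.14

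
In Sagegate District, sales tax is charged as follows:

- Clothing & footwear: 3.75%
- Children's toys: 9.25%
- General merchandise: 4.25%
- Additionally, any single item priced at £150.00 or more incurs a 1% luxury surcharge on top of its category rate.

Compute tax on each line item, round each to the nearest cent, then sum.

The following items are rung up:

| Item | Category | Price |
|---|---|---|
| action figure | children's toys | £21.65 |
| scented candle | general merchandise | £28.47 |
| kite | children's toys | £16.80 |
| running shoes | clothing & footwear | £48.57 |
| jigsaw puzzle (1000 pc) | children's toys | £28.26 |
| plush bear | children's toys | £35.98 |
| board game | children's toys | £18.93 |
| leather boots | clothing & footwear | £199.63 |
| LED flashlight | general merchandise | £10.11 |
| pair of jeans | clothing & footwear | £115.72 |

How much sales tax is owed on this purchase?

£28.52

Action figure £21.65: children's toys → 9.25% → £2.00
Scented candle £28.47: general merchandise → 4.25% → £1.21
Kite £16.80: children's toys → 9.25% → £1.55
Running shoes £48.57: clothing & footwear → 3.75% → £1.82
Jigsaw puzzle (1000 pc) £28.26: children's toys → 9.25% → £2.61
Plush bear £35.98: children's toys → 9.25% → £3.33
Board game £18.93: children's toys → 9.25% → £1.75
Leather boots £199.63: clothing & footwear → 3.75% + 1% surcharge = 4.75% → £9.48
LED flashlight £10.11: general merchandise → 4.25% → £0.43
Pair of jeans £115.72: clothing & footwear → 3.75% → £4.34
Total tax = £2.00 + £1.21 + £1.55 + £1.82 + £2.61 + £3.33 + £1.75 + £9.48 + £0.43 + £4.34 = £28.52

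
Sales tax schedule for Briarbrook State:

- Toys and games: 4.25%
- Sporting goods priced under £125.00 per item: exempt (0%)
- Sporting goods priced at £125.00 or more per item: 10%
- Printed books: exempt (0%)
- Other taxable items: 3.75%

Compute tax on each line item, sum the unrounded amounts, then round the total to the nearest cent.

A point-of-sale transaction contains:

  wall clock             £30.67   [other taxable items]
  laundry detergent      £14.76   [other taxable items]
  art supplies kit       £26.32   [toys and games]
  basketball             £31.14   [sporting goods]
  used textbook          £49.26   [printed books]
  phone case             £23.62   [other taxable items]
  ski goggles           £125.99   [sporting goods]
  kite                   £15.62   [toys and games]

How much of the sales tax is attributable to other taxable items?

£2.59

Wall clock £30.67: other taxable items → 3.75% → £1.150125
Laundry detergent £14.76: other taxable items → 3.75% → £0.5535
Phone case £23.62: other taxable items → 3.75% → £0.88575
Tax on other taxable items: unrounded sum = £2.589375 → £2.59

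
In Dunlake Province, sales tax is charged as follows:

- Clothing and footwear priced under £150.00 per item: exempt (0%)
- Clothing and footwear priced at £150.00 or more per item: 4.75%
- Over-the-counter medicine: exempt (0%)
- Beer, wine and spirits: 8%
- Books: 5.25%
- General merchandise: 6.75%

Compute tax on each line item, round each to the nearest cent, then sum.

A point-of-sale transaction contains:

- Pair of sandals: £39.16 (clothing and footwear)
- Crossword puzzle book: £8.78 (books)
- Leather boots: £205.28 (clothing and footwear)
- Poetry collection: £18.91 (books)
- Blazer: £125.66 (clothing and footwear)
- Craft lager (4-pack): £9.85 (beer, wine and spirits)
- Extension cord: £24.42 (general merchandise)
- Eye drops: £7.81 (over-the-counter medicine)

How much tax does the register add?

£13.64

Pair of sandals £39.16: clothing and footwear, under £150.00 → 0% → £0.00
Crossword puzzle book £8.78: books → 5.25% → £0.46
Leather boots £205.28: clothing and footwear, £150.00 or more → 4.75% → £9.75
Poetry collection £18.91: books → 5.25% → £0.99
Blazer £125.66: clothing and footwear, under £150.00 → 0% → £0.00
Craft lager (4-pack) £9.85: beer, wine and spirits → 8% → £0.79
Extension cord £24.42: general merchandise → 6.75% → £1.65
Eye drops £7.81: over-the-counter medicine → 0% → £0.00
Total tax = £0.46 + £9.75 + £0.99 + £0.79 + £1.65 = £13.64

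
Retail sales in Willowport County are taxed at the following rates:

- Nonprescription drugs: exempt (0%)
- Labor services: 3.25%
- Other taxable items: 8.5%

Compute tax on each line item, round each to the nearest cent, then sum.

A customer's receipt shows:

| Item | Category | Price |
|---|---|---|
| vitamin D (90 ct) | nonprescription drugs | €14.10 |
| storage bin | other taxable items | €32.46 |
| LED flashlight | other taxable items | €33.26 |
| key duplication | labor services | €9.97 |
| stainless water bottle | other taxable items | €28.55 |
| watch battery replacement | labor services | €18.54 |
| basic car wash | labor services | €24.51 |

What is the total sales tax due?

€9.74

Vitamin D (90 ct) €14.10: nonprescription drugs → 0% → €0.00
Storage bin €32.46: other taxable items → 8.5% → €2.76
LED flashlight €33.26: other taxable items → 8.5% → €2.83
Key duplication €9.97: labor services → 3.25% → €0.32
Stainless water bottle €28.55: other taxable items → 8.5% → €2.43
Watch battery replacement €18.54: labor services → 3.25% → €0.60
Basic car wash €24.51: labor services → 3.25% → €0.80
Total tax = €2.76 + €2.83 + €0.32 + €2.43 + €0.60 + €0.80 = €9.74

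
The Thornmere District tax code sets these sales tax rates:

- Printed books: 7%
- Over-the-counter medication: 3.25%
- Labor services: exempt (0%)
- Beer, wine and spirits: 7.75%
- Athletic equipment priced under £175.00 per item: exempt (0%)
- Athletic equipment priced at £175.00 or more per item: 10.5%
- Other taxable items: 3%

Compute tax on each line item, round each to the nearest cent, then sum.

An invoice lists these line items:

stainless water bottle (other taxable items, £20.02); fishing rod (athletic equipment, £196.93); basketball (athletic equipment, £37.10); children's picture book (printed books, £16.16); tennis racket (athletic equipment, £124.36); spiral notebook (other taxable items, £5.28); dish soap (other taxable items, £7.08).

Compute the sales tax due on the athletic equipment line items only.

£20.68

Fishing rod £196.93: athletic equipment, £175.00 or more → 10.5% → £20.68
Basketball £37.10: athletic equipment, under £175.00 → 0% → £0.00
Tennis racket £124.36: athletic equipment, under £175.00 → 0% → £0.00
Tax on athletic equipment = £20.68 + £0.00 + £0.00 = £20.68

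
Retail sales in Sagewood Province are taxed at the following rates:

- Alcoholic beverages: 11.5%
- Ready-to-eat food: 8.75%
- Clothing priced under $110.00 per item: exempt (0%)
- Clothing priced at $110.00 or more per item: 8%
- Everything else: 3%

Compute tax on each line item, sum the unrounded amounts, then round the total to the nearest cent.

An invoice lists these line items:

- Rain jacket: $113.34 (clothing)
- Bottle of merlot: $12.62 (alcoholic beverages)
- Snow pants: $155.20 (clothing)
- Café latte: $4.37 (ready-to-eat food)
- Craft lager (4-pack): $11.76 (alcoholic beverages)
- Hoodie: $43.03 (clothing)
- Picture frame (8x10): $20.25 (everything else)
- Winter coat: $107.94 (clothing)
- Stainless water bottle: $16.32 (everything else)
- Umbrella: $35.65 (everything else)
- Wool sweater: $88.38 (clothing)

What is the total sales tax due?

Rain jacket $113.34: clothing, $110.00 or more → 8% → $9.0672
Bottle of merlot $12.62: alcoholic beverages → 11.5% → $1.4513
Snow pants $155.20: clothing, $110.00 or more → 8% → $12.416
Café latte $4.37: ready-to-eat food → 8.75% → $0.382375
Craft lager (4-pack) $11.76: alcoholic beverages → 11.5% → $1.3524
Hoodie $43.03: clothing, under $110.00 → 0% → $0.00
Picture frame (8x10) $20.25: everything else → 3% → $0.6075
Winter coat $107.94: clothing, under $110.00 → 0% → $0.00
Stainless water bottle $16.32: everything else → 3% → $0.4896
Umbrella $35.65: everything else → 3% → $1.0695
Wool sweater $88.38: clothing, under $110.00 → 0% → $0.00
Unrounded tax sum = $26.835875 → $26.84

$26.84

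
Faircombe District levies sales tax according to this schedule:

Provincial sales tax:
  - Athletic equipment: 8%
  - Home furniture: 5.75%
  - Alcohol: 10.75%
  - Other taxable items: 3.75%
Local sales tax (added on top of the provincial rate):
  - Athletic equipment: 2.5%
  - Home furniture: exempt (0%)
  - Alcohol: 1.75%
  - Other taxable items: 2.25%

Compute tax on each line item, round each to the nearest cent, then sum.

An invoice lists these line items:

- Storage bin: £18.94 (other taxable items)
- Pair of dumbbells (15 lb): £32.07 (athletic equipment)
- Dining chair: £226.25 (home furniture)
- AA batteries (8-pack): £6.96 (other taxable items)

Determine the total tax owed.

£17.94

Storage bin £18.94: other taxable items → 3.75% + 2.25% local = 6% → £1.14
Pair of dumbbells (15 lb) £32.07: athletic equipment → 8% + 2.5% local = 10.5% → £3.37
Dining chair £226.25: home furniture → 5.75% + 0% local = 5.75% → £13.01
AA batteries (8-pack) £6.96: other taxable items → 3.75% + 2.25% local = 6% → £0.42
Total tax = £1.14 + £3.37 + £13.01 + £0.42 = £17.94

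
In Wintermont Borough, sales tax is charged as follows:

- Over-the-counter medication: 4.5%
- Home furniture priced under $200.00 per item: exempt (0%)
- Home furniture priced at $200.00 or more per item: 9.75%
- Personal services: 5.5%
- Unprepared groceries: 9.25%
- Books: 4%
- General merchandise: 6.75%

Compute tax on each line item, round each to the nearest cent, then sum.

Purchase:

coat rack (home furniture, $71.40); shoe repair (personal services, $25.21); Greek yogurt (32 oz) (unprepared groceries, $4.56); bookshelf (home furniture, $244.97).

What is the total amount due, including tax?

Coat rack $71.40: home furniture, under $200.00 → 0% → $0.00
Shoe repair $25.21: personal services → 5.5% → $1.39
Greek yogurt (32 oz) $4.56: unprepared groceries → 9.25% → $0.42
Bookshelf $244.97: home furniture, $200.00 or more → 9.75% → $23.88
Subtotal = $346.14; tax = $25.69; total due = $371.83

$371.83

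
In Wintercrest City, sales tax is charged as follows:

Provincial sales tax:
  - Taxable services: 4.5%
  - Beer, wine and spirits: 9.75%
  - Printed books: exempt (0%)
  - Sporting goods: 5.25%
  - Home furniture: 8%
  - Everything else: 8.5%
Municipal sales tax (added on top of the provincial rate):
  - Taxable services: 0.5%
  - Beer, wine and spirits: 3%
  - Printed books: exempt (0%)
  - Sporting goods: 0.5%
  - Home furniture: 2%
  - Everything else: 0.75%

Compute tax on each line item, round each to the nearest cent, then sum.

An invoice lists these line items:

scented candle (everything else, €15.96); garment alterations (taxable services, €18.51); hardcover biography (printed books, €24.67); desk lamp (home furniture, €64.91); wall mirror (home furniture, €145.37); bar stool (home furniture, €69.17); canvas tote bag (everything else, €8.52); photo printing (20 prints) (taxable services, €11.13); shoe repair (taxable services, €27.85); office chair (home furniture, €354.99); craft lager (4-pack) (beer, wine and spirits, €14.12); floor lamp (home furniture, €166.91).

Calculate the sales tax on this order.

Scented candle €15.96: everything else → 8.5% + 0.75% municipal = 9.25% → €1.48
Garment alterations €18.51: taxable services → 4.5% + 0.5% municipal = 5% → €0.93
Hardcover biography €24.67: printed books → 0% + 0% municipal = 0% → €0.00
Desk lamp €64.91: home furniture → 8% + 2% municipal = 10% → €6.49
Wall mirror €145.37: home furniture → 8% + 2% municipal = 10% → €14.54
Bar stool €69.17: home furniture → 8% + 2% municipal = 10% → €6.92
Canvas tote bag €8.52: everything else → 8.5% + 0.75% municipal = 9.25% → €0.79
Photo printing (20 prints) €11.13: taxable services → 4.5% + 0.5% municipal = 5% → €0.56
Shoe repair €27.85: taxable services → 4.5% + 0.5% municipal = 5% → €1.39
Office chair €354.99: home furniture → 8% + 2% municipal = 10% → €35.50
Craft lager (4-pack) €14.12: beer, wine and spirits → 9.75% + 3% municipal = 12.75% → €1.80
Floor lamp €166.91: home furniture → 8% + 2% municipal = 10% → €16.69
Total tax = €1.48 + €0.93 + €6.49 + €14.54 + €6.92 + €0.79 + €0.56 + €1.39 + €35.50 + €1.80 + €16.69 = €87.09

€87.09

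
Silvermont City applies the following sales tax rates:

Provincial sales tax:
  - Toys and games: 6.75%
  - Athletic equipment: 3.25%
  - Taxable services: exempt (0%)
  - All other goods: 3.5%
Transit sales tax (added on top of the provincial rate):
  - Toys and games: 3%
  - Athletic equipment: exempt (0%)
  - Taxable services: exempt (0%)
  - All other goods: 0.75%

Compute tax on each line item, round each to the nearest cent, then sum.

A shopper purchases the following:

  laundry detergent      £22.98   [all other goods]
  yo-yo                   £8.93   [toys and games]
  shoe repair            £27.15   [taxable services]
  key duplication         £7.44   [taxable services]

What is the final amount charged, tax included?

£68.35

Laundry detergent £22.98: all other goods → 3.5% + 0.75% transit = 4.25% → £0.98
Yo-yo £8.93: toys and games → 6.75% + 3% transit = 9.75% → £0.87
Shoe repair £27.15: taxable services → 0% + 0% transit = 0% → £0.00
Key duplication £7.44: taxable services → 0% + 0% transit = 0% → £0.00
Subtotal = £66.50; tax = £1.85; total due = £68.35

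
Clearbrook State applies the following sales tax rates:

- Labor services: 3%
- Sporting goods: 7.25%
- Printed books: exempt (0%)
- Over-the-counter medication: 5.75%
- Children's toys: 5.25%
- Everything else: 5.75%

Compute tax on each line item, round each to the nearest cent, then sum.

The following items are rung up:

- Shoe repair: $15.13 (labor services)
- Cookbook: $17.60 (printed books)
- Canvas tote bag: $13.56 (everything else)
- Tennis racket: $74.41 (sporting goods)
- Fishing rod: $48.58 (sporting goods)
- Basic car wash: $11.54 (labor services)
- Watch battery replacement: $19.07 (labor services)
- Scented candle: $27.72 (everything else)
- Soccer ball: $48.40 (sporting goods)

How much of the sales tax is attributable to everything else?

$2.37

Canvas tote bag $13.56: everything else → 5.75% → $0.78
Scented candle $27.72: everything else → 5.75% → $1.59
Tax on everything else = $0.78 + $1.59 = $2.37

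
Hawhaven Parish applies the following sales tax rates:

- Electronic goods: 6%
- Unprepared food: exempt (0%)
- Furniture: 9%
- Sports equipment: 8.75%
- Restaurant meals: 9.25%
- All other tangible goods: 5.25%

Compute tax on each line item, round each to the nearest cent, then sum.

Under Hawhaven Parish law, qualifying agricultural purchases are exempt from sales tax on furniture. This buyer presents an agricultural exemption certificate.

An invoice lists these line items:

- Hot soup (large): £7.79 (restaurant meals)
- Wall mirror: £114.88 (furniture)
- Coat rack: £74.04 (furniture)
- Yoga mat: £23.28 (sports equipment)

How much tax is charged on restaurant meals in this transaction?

£0.72

Hot soup (large) £7.79: restaurant meals → 9.25% → £0.72
Tax on restaurant meals = £0.72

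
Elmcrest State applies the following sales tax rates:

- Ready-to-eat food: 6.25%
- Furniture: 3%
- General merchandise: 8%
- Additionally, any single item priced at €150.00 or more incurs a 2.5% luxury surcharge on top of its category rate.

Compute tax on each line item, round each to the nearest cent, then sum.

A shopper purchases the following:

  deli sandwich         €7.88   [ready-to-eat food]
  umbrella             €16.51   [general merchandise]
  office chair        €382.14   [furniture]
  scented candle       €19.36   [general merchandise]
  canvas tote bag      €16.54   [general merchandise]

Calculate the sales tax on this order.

€25.70

Deli sandwich €7.88: ready-to-eat food → 6.25% → €0.49
Umbrella €16.51: general merchandise → 8% → €1.32
Office chair €382.14: furniture → 3% + 2.5% surcharge = 5.5% → €21.02
Scented candle €19.36: general merchandise → 8% → €1.55
Canvas tote bag €16.54: general merchandise → 8% → €1.32
Total tax = €0.49 + €1.32 + €21.02 + €1.55 + €1.32 = €25.70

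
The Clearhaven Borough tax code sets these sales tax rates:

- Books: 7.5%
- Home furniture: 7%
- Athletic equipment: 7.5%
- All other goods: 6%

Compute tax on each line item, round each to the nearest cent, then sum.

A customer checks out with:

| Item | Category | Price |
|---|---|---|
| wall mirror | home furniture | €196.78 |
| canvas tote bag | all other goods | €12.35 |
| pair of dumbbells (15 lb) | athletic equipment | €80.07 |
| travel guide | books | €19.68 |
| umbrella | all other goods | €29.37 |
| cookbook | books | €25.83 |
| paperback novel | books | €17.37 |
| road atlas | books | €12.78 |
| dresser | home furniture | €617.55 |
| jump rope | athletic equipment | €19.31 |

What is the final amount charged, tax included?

€1103.73

Wall mirror €196.78: home furniture → 7% → €13.77
Canvas tote bag €12.35: all other goods → 6% → €0.74
Pair of dumbbells (15 lb) €80.07: athletic equipment → 7.5% → €6.01
Travel guide €19.68: books → 7.5% → €1.48
Umbrella €29.37: all other goods → 6% → €1.76
Cookbook €25.83: books → 7.5% → €1.94
Paperback novel €17.37: books → 7.5% → €1.30
Road atlas €12.78: books → 7.5% → €0.96
Dresser €617.55: home furniture → 7% → €43.23
Jump rope €19.31: athletic equipment → 7.5% → €1.45
Subtotal = €1031.09; tax = €72.64; total due = €1103.73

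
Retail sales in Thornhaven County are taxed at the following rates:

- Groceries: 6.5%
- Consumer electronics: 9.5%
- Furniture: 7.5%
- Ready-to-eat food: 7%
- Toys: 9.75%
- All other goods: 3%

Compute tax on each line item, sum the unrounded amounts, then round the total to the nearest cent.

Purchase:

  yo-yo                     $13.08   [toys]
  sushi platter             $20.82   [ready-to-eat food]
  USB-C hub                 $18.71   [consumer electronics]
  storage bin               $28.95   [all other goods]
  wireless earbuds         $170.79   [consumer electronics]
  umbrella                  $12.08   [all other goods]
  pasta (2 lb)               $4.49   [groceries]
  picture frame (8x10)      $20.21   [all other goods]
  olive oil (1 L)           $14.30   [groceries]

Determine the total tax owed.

$23.79

Yo-yo $13.08: toys → 9.75% → $1.2753
Sushi platter $20.82: ready-to-eat food → 7% → $1.4574
USB-C hub $18.71: consumer electronics → 9.5% → $1.77745
Storage bin $28.95: all other goods → 3% → $0.8685
Wireless earbuds $170.79: consumer electronics → 9.5% → $16.22505
Umbrella $12.08: all other goods → 3% → $0.3624
Pasta (2 lb) $4.49: groceries → 6.5% → $0.29185
Picture frame (8x10) $20.21: all other goods → 3% → $0.6063
Olive oil (1 L) $14.30: groceries → 6.5% → $0.9295
Unrounded tax sum = $23.79375 → $23.79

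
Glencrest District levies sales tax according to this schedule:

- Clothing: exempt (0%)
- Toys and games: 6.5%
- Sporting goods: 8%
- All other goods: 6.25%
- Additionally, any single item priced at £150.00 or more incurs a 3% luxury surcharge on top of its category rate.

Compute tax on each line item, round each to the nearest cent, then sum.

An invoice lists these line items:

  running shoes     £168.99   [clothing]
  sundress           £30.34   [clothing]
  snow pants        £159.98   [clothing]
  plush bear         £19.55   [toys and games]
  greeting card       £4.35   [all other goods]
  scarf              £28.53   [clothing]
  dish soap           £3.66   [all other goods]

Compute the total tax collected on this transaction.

Running shoes £168.99: clothing → 0% + 3% surcharge = 3% → £5.07
Sundress £30.34: clothing → 0% → £0.00
Snow pants £159.98: clothing → 0% + 3% surcharge = 3% → £4.80
Plush bear £19.55: toys and games → 6.5% → £1.27
Greeting card £4.35: all other goods → 6.25% → £0.27
Scarf £28.53: clothing → 0% → £0.00
Dish soap £3.66: all other goods → 6.25% → £0.23
Total tax = £5.07 + £4.80 + £1.27 + £0.27 + £0.23 = £11.64

£11.64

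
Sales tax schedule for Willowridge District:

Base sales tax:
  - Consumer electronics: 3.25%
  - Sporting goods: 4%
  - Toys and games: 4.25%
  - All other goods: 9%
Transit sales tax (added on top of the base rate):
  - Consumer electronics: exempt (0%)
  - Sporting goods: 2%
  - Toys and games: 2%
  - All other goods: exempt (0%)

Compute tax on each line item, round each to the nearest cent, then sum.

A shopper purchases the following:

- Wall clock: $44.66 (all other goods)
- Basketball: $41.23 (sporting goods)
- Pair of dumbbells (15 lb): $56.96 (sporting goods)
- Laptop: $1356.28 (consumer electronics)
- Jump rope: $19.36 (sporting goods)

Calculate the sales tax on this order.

Wall clock $44.66: all other goods → 9% + 0% transit = 9% → $4.02
Basketball $41.23: sporting goods → 4% + 2% transit = 6% → $2.47
Pair of dumbbells (15 lb) $56.96: sporting goods → 4% + 2% transit = 6% → $3.42
Laptop $1356.28: consumer electronics → 3.25% + 0% transit = 3.25% → $44.08
Jump rope $19.36: sporting goods → 4% + 2% transit = 6% → $1.16
Total tax = $4.02 + $2.47 + $3.42 + $44.08 + $1.16 = $55.15

$55.15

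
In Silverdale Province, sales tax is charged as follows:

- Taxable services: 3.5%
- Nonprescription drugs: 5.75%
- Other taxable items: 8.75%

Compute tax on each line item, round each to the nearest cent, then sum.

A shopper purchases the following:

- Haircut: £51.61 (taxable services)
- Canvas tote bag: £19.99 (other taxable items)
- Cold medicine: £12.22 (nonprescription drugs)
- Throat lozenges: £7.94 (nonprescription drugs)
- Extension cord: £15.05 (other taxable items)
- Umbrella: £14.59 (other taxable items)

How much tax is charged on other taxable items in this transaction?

Canvas tote bag £19.99: other taxable items → 8.75% → £1.75
Extension cord £15.05: other taxable items → 8.75% → £1.32
Umbrella £14.59: other taxable items → 8.75% → £1.28
Tax on other taxable items = £1.75 + £1.32 + £1.28 = £4.35

£4.35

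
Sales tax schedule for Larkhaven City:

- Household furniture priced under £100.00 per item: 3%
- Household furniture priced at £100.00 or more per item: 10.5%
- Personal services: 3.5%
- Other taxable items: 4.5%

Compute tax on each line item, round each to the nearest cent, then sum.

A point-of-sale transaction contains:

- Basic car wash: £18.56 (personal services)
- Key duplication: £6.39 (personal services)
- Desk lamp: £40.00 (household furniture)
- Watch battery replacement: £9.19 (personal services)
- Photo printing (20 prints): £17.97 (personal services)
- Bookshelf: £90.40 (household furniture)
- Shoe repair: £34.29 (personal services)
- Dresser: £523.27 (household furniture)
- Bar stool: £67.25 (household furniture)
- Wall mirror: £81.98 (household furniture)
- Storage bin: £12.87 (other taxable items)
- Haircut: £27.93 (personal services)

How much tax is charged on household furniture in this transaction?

£63.33

Desk lamp £40.00: household furniture, under £100.00 → 3% → £1.20
Bookshelf £90.40: household furniture, under £100.00 → 3% → £2.71
Dresser £523.27: household furniture, £100.00 or more → 10.5% → £54.94
Bar stool £67.25: household furniture, under £100.00 → 3% → £2.02
Wall mirror £81.98: household furniture, under £100.00 → 3% → £2.46
Tax on household furniture = £1.20 + £2.71 + £54.94 + £2.02 + £2.46 = £63.33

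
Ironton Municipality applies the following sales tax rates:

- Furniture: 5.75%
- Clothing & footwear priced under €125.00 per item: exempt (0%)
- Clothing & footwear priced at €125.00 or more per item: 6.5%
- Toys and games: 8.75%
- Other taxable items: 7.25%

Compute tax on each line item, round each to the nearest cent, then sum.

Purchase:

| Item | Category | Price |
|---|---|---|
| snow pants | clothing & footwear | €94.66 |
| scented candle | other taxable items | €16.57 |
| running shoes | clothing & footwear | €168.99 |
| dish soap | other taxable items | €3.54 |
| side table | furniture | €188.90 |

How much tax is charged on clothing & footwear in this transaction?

€10.98

Snow pants €94.66: clothing & footwear, under €125.00 → 0% → €0.00
Running shoes €168.99: clothing & footwear, €125.00 or more → 6.5% → €10.98
Tax on clothing & footwear = €0.00 + €10.98 = €10.98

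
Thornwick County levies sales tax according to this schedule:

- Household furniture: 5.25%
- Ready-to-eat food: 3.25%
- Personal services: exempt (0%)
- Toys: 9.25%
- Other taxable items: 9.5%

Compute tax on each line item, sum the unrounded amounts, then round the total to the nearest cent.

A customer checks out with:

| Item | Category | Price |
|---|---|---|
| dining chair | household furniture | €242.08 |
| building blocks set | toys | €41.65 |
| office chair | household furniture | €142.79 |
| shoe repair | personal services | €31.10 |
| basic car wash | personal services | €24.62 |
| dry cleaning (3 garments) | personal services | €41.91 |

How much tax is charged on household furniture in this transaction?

€20.21

Dining chair €242.08: household furniture → 5.25% → €12.7092
Office chair €142.79: household furniture → 5.25% → €7.496475
Tax on household furniture: unrounded sum = €20.205675 → €20.21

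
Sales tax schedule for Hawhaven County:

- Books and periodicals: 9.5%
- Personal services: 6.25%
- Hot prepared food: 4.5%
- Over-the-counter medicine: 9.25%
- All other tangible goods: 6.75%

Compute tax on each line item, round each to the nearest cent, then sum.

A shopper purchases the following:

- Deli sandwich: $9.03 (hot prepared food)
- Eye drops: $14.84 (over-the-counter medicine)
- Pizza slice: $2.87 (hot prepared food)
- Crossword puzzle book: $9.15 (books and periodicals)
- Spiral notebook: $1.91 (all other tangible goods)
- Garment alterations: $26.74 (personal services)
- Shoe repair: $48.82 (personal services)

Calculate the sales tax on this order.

Deli sandwich $9.03: hot prepared food → 4.5% → $0.41
Eye drops $14.84: over-the-counter medicine → 9.25% → $1.37
Pizza slice $2.87: hot prepared food → 4.5% → $0.13
Crossword puzzle book $9.15: books and periodicals → 9.5% → $0.87
Spiral notebook $1.91: all other tangible goods → 6.75% → $0.13
Garment alterations $26.74: personal services → 6.25% → $1.67
Shoe repair $48.82: personal services → 6.25% → $3.05
Total tax = $0.41 + $1.37 + $0.13 + $0.87 + $0.13 + $1.67 + $3.05 = $7.63

$7.63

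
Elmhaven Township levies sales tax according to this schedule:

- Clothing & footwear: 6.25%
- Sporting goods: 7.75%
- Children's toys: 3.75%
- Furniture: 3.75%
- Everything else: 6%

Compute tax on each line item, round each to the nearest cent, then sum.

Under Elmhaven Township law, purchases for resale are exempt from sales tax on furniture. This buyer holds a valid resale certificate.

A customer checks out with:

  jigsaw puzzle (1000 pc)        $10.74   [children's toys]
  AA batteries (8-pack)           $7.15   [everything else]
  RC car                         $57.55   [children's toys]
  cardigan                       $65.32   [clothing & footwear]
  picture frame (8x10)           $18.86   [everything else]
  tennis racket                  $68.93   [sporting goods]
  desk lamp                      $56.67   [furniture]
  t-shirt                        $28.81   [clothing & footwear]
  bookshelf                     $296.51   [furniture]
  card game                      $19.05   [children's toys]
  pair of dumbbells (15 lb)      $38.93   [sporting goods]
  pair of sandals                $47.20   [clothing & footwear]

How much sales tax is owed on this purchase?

$22.02

Jigsaw puzzle (1000 pc) $10.74: children's toys → 3.75% → $0.40
AA batteries (8-pack) $7.15: everything else → 6% → $0.43
RC car $57.55: children's toys → 3.75% → $2.16
Cardigan $65.32: clothing & footwear → 6.25% → $4.08
Picture frame (8x10) $18.86: everything else → 6% → $1.13
Tennis racket $68.93: sporting goods → 7.75% → $5.34
Desk lamp $56.67: furniture, buyer-exempt → 0% → $0.00
T-shirt $28.81: clothing & footwear → 6.25% → $1.80
Bookshelf $296.51: furniture, buyer-exempt → 0% → $0.00
Card game $19.05: children's toys → 3.75% → $0.71
Pair of dumbbells (15 lb) $38.93: sporting goods → 7.75% → $3.02
Pair of sandals $47.20: clothing & footwear → 6.25% → $2.95
Total tax = $0.40 + $0.43 + $2.16 + $4.08 + $1.13 + $5.34 + $1.80 + $0.71 + $3.02 + $2.95 = $22.02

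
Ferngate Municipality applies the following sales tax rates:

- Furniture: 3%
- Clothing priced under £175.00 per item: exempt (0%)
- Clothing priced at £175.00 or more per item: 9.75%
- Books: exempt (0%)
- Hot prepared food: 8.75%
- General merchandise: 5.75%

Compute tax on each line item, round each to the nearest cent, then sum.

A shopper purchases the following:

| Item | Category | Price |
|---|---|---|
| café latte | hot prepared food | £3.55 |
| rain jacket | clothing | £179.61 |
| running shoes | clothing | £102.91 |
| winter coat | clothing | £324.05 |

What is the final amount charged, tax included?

£659.53

Café latte £3.55: hot prepared food → 8.75% → £0.31
Rain jacket £179.61: clothing, £175.00 or more → 9.75% → £17.51
Running shoes £102.91: clothing, under £175.00 → 0% → £0.00
Winter coat £324.05: clothing, £175.00 or more → 9.75% → £31.59
Subtotal = £610.12; tax = £49.41; total due = £659.53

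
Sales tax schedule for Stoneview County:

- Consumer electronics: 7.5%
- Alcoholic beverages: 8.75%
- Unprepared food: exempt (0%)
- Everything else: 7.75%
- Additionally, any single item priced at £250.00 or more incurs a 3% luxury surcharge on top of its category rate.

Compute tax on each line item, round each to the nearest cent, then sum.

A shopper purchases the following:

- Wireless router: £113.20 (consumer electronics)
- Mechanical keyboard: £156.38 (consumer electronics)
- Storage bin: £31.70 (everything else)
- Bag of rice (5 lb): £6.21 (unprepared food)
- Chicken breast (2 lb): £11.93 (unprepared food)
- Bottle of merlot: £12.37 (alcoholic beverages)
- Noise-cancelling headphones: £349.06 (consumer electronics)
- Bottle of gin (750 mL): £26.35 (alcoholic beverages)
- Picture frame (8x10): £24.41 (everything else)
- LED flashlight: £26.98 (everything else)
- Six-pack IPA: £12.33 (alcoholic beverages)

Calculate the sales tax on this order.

£67.78

Wireless router £113.20: consumer electronics → 7.5% → £8.49
Mechanical keyboard £156.38: consumer electronics → 7.5% → £11.73
Storage bin £31.70: everything else → 7.75% → £2.46
Bag of rice (5 lb) £6.21: unprepared food → 0% → £0.00
Chicken breast (2 lb) £11.93: unprepared food → 0% → £0.00
Bottle of merlot £12.37: alcoholic beverages → 8.75% → £1.08
Noise-cancelling headphones £349.06: consumer electronics → 7.5% + 3% surcharge = 10.5% → £36.65
Bottle of gin (750 mL) £26.35: alcoholic beverages → 8.75% → £2.31
Picture frame (8x10) £24.41: everything else → 7.75% → £1.89
LED flashlight £26.98: everything else → 7.75% → £2.09
Six-pack IPA £12.33: alcoholic beverages → 8.75% → £1.08
Total tax = £8.49 + £11.73 + £2.46 + £1.08 + £36.65 + £2.31 + £1.89 + £2.09 + £1.08 = £67.78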